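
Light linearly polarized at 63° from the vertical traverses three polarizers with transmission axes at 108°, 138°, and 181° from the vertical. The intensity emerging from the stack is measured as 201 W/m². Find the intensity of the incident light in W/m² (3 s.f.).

By Malus's law, I₁ = I₀ cos²(108° − 63°) = I₀ cos²(45°) = 0.5 I₀.
I₂ = I₁ cos²(138° − 108°) = 0.5 I₀ · cos²(30°) = 0.375 I₀.
I₃ = I₂ cos²(181° − 138°) = 0.375 I₀ · cos²(43°) = 0.2006 I₀.
So 201 W/m² = 0.2006 I₀, giving I₀ = 201/0.2006 = 1002 W/m².

I₀ ≈ 1000 W/m²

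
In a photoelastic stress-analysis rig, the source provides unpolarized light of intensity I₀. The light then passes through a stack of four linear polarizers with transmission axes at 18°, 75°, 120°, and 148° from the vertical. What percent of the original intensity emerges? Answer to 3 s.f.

Unpolarized light through the first polarizer → I₁ = ½ I₀, now polarized at 18°.
I₂ = I₁ cos²(75° − 18°) = 0.5 I₀ · cos²(57°) = 0.1483 I₀.
I₃ = I₂ cos²(120° − 75°) = 0.1483 I₀ · cos²(45°) = 0.07416 I₀.
I₄ = I₃ cos²(148° − 120°) = 0.07416 I₀ · cos²(28°) = 0.05781 I₀.
That is 5.781% of the incident intensity.

≈ 5.78%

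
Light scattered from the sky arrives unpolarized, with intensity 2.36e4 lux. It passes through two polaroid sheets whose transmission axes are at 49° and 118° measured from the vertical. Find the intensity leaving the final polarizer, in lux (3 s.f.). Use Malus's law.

Unpolarized light through the first polarizer → I₁ = 2.36e4 lux/2 = 1.18e+04 lux, polarized at 49°.
I₂ = I₁ · cos²(69°) = 1.18e+04 · 0.1284 = 1515 lux.

I ≈ 1520 lux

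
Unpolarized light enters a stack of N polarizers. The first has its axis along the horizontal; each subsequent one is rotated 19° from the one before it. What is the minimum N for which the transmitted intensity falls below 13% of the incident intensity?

First polarizer halves the unpolarized light: factor 1/2.
Each further stage multiplies by cos²(19°) = 0.894.
After N polarizers: T = 0.5·0.894^(N−1). Require T < 0.13 ⇒ N−1 > ln(0.13/0.5)/ln(0.894) = 12.02, so N−1 ≥ 13 and N = 14.
Check: N=14 gives T = 0.1165 < 0.13; N=13 gives T = 0.1303.

N = 14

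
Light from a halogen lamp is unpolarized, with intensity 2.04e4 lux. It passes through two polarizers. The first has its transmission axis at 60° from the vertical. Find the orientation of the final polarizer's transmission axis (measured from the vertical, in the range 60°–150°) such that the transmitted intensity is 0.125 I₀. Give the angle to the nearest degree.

Unpolarized light through the first polarizer → I₁ = ½ I₀, now polarized at 60°.
Need I₂/I₀ = 0.125, so cos²(θ − 60°) = 0.125 / 0.5 = 0.25.
θ − 60° = arccos(√0.25) = 60.0°, giving θ ≈ 60 + 60.0 = 120.0°.

θ ≈ 120°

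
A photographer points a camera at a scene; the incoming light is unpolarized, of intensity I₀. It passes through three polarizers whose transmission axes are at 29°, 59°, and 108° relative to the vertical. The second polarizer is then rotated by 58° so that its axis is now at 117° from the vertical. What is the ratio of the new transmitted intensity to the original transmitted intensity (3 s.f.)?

I_new/I_old ≈ 0.00368

Before rotation:
Unpolarized light through the first polarizer → I₁ = ½ I₀, now polarized at 29°.
I₂ = I₁ cos²(59° − 29°) = 0.5 I₀ · cos²(30°) = 0.375 I₀.
I₃ = I₂ cos²(108° − 59°) = 0.375 I₀ · cos²(49°) = 0.1614 I₀.
After rotation:
Unpolarized light through the first polarizer → I₁ = ½ I₀, now polarized at 29°.
I₂ = I₁ cos²(117° − 29°) = 0.5 I₀ · cos²(88°) = 0.000609 I₀.
I₃ = I₂ cos²(108° − 117°) = 0.000609 I₀ · cos²(9°) = 0.0005941 I₀.
Ratio = 0.0005941 / 0.1614 = 0.003681.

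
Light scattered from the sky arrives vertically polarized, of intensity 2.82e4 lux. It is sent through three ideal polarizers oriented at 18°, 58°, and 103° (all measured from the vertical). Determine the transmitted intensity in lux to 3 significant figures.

I₁ = 2.82e4 lux · cos²(18°) = 2.551e+04 lux.
I₂ = I₁ · cos²(40°) = 2.551e+04 · 0.5868 = 1.497e+04 lux.
I₃ = I₂ · cos²(45°) = 1.497e+04 · 0.5 = 7484 lux.

I ≈ 7480 lux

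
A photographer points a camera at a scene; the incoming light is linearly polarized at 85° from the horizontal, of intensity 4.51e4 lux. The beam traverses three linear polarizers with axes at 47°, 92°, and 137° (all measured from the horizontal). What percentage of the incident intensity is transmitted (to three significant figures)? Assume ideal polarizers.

I₁ = 4.51e4 lux · cos²(38°) = 2.801e+04 lux.
I₂ = I₁ · cos²(45°) = 2.801e+04 · 0.5 = 1.4e+04 lux.
I₃ = I₂ · cos²(45°) = 1.4e+04 · 0.5 = 7001 lux.
That is 15.52% of the incident intensity.

≈ 15.5%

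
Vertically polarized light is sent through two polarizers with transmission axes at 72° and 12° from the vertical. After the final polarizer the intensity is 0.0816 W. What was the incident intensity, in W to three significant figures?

I₁ = I₀ cos²(72° − 0°) = I₀ cos²(72°) = 0.09549 I₀.
I₂ = I₁ cos²(12° − 72°) = 0.09549 I₀ · cos²(60°) = 0.02387 I₀.
So 0.0816 W = 0.02387 I₀, giving I₀ = 0.0816/0.02387 = 3.418 W.

I₀ ≈ 3.42 W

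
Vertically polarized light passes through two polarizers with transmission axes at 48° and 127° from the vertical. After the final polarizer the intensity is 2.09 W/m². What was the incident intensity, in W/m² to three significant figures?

I₀ ≈ 128 W/m²

I₁ = I₀ cos²(48° − 0°) = I₀ cos²(48°) = 0.4477 I₀.
I₂ = I₁ cos²(127° − 48°) = 0.4477 I₀ · cos²(79°) = 0.0163 I₀.
So 2.09 W/m² = 0.0163 I₀, giving I₀ = 2.09/0.0163 = 128.2 W/m².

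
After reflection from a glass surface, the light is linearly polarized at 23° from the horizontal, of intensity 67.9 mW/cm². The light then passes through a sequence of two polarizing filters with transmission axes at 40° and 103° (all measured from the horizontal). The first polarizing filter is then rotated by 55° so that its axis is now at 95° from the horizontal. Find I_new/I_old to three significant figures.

Before rotation:
I₁ = I₀ cos²(40° − 23°) = I₀ cos²(17°) = 0.9145 I₀.
I₂ = I₁ cos²(103° − 40°) = 0.9145 I₀ · cos²(63°) = 0.1885 I₀.
After rotation:
I₁ = I₀ cos²(95° − 23°) = I₀ cos²(72°) = 0.09549 I₀.
I₂ = I₁ cos²(103° − 95°) = 0.09549 I₀ · cos²(8°) = 0.09364 I₀.
Ratio = 0.09364 / 0.1885 = 0.4968.

I_new/I_old ≈ 0.497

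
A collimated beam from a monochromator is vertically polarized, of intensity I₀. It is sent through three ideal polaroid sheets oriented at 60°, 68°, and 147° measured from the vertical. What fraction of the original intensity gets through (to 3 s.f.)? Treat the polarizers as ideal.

≈ 0.00893 I₀

By Malus's law, I₁ = I₀ cos²(60° − 0°) = I₀ cos²(60°) = 0.25 I₀.
I₂ = I₁ cos²(68° − 60°) = 0.25 I₀ · cos²(8°) = 0.2452 I₀.
I₃ = I₂ cos²(147° − 68°) = 0.2452 I₀ · cos²(79°) = 0.008926 I₀.
Transmitted fraction = 0.008926.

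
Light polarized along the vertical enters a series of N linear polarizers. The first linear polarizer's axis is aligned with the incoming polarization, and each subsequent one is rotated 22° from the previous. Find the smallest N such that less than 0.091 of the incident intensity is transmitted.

N = 17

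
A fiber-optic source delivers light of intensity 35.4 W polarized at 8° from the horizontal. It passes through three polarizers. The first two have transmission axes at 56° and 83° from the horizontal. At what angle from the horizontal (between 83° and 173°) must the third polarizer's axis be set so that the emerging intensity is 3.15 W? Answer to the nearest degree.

I₁ = I₀ cos²(56° − 8°) = I₀ cos²(48°) = 0.4477 I₀.
I₂ = I₁ cos²(83° − 56°) = 0.4477 I₀ · cos²(27°) = 0.3555 I₀.
Target fraction: 3.15 / 35.4 W = 0.08898 of I₀.
Need I₃/I₀ = 0.08898, so cos²(θ − 83°) = 0.08898 / 0.3555 = 0.2503.
θ − 83° = arccos(√0.2503) = 60.0°, giving θ ≈ 83 + 60.0 = 143.0°.

θ ≈ 143°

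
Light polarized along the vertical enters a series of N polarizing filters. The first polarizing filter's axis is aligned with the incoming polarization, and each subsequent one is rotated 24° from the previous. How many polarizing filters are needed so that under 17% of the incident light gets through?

First polarizer is aligned with the polarization: full transmission.
Each further stage multiplies by cos²(24°) = 0.8346.
After N polarizers: T = 0.8346^(N−1). Require T < 0.17 ⇒ N−1 > ln(0.17)/ln(0.8346) = 9.80, so N−1 ≥ 10 and N = 11.
Check: N=11 gives T = 0.1639 < 0.17; N=10 gives T = 0.1964.

N = 11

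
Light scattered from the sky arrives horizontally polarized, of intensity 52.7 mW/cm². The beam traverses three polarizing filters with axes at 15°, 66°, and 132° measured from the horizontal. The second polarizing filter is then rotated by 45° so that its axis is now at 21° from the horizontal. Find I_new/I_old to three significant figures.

Before rotation:
I₁ = I₀ cos²(15° − 0°) = I₀ cos²(15°) = 0.933 I₀.
I₂ = I₁ cos²(66° − 15°) = 0.933 I₀ · cos²(51°) = 0.3695 I₀.
I₃ = I₂ cos²(132° − 66°) = 0.3695 I₀ · cos²(66°) = 0.06113 I₀.
After rotation:
I₁ = I₀ cos²(15° − 0°) = I₀ cos²(15°) = 0.933 I₀.
I₂ = I₁ cos²(21° − 15°) = 0.933 I₀ · cos²(6°) = 0.9228 I₀.
Angle between axes 2 and 3: 69°. I₃ = 0.9228 I₀ · cos²(69°) = 0.1185 I₀.
Ratio = 0.1185 / 0.06113 = 1.939.

I_new/I_old ≈ 1.94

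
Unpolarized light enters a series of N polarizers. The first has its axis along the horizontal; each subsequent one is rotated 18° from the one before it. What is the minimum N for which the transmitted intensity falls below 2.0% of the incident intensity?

First polarizer halves the unpolarized light: factor 1/2.
Each further stage multiplies by cos²(18°) = 0.9045.
After N polarizers: T = 0.5·0.9045^(N−1). Require T < 0.020 ⇒ N−1 > ln(0.020/0.5)/ln(0.9045) = 32.07, so N−1 ≥ 33 and N = 34.
Check: N=34 gives T = 0.01822 < 0.020; N=33 gives T = 0.02015.

N = 34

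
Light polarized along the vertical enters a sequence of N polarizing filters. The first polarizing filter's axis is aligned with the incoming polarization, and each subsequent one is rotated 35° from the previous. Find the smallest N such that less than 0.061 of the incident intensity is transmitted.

N = 9

First polarizer is aligned with the polarization: full transmission.
Each further stage multiplies by cos²(35°) = 0.671.
After N polarizers: T = 0.671^(N−1). Require T < 0.061 ⇒ N−1 > ln(0.061)/ln(0.671) = 7.01, so N−1 ≥ 8 and N = 9.
Check: N=9 gives T = 0.0411 < 0.061; N=8 gives T = 0.06125.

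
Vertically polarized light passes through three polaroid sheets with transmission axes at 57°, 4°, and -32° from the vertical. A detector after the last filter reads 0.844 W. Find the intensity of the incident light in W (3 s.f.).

I₁ = I₀ cos²(57° − 0°) = I₀ cos²(57°) = 0.2966 I₀.
I₂ = I₁ cos²(4° − 57°) = 0.2966 I₀ · cos²(53°) = 0.1074 I₀.
I₃ = I₂ cos²(-32° − 4°) = 0.1074 I₀ · cos²(36°) = 0.07032 I₀.
So 0.844 W = 0.07032 I₀, giving I₀ = 0.844/0.07032 = 12 W.

I₀ ≈ 12.0 W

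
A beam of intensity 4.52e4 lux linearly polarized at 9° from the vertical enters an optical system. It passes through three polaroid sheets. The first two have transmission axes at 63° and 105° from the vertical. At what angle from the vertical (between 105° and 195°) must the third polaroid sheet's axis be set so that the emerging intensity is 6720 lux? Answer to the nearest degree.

θ ≈ 133°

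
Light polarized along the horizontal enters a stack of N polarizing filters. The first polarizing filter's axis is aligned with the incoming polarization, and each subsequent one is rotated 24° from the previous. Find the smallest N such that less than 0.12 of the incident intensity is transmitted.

First polarizer is aligned with the polarization: full transmission.
Each further stage multiplies by cos²(24°) = 0.8346.
After N polarizers: T = 0.8346^(N−1). Require T < 0.12 ⇒ N−1 > ln(0.12)/ln(0.8346) = 11.72, so N−1 ≥ 12 and N = 13.
Check: N=13 gives T = 0.1142 < 0.12; N=12 gives T = 0.1368.

N = 13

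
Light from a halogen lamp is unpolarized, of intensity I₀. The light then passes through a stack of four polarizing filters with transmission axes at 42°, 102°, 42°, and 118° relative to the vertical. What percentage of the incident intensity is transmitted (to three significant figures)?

≈ 0.183%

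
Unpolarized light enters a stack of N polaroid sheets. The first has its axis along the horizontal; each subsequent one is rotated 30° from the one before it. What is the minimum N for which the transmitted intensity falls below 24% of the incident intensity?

N = 4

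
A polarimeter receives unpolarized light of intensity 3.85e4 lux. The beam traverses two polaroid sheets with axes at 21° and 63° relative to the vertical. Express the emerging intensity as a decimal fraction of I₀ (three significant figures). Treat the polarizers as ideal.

Unpolarized light through the first polarizer → I₁ = 3.85e4 lux/2 = 1.925e+04 lux, polarized at 21°.
I₂ = I₁ · cos²(42°) = 1.925e+04 · 0.5523 = 1.063e+04 lux.
Transmitted fraction = 0.2761.

I/I₀ ≈ 0.276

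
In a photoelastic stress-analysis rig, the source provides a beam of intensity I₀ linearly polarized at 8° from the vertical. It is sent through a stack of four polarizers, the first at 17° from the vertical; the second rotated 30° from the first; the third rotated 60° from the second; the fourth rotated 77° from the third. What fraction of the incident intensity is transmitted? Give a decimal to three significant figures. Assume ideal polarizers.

By Malus's law, I₁ = I₀ cos²(17° − 8°) = I₀ cos²(9°) = 0.9755 I₀.
I₂ = I₁ cos²(30°) = 0.9755 · 0.75 I₀ = 0.7316 I₀.
I₃ = I₂ cos²(60°) = 0.7316 · 0.25 I₀ = 0.1829 I₀.
I₄ = I₃ cos²(77°) = 0.1829 · 0.0506 I₀ = 0.009256 I₀.
Transmitted fraction = 0.009256.

≈ 0.00926 I₀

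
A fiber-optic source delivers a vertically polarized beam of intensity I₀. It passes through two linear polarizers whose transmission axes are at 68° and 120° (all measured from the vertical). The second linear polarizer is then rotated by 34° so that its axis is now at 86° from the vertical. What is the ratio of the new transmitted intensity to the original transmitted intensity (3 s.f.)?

Before rotation:
By Malus's law, I₁ = I₀ cos²(68° − 0°) = I₀ cos²(68°) = 0.1403 I₀.
I₂ = I₁ cos²(120° − 68°) = 0.1403 I₀ · cos²(52°) = 0.05319 I₀.
After rotation:
I₁ = I₀ cos²(68° − 0°) = I₀ cos²(68°) = 0.1403 I₀.
I₂ = I₁ cos²(86° − 68°) = 0.1403 I₀ · cos²(18°) = 0.1269 I₀.
Ratio = 0.1269 / 0.05319 = 2.386.

I_new/I_old ≈ 2.39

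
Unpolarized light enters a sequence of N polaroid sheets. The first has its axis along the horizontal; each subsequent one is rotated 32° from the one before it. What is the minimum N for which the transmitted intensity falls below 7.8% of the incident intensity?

N = 7

First polarizer halves the unpolarized light: factor 1/2.
Each further stage multiplies by cos²(32°) = 0.7192.
After N polarizers: T = 0.5·0.7192^(N−1). Require T < 0.078 ⇒ N−1 > ln(0.078/0.5)/ln(0.7192) = 5.64, so N−1 ≥ 6 and N = 7.
Check: N=7 gives T = 0.06919 < 0.078; N=6 gives T = 0.0962.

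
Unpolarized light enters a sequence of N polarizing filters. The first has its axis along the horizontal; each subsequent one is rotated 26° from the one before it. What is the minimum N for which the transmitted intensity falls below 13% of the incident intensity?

First polarizer halves the unpolarized light: factor 1/2.
Each further stage multiplies by cos²(26°) = 0.8078.
After N polarizers: T = 0.5·0.8078^(N−1). Require T < 0.13 ⇒ N−1 > ln(0.13/0.5)/ln(0.8078) = 6.31, so N−1 ≥ 7 and N = 8.
Check: N=8 gives T = 0.1123 < 0.13; N=7 gives T = 0.139.

N = 8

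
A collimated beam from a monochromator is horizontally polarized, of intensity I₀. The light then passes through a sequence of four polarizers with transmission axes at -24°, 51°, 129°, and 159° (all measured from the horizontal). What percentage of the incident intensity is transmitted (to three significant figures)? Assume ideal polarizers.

≈ 0.181%

By Malus's law, I₁ = I₀ cos²(-24° − 0°) = I₀ cos²(24°) = 0.8346 I₀.
I₂ = I₁ cos²(51° + 24°) = 0.8346 I₀ · cos²(75°) = 0.05591 I₀.
I₃ = I₂ cos²(129° − 51°) = 0.05591 I₀ · cos²(78°) = 0.002417 I₀.
I₄ = I₃ cos²(159° − 129°) = 0.002417 I₀ · cos²(30°) = 0.001812 I₀.
That is 0.1812% of the incident intensity.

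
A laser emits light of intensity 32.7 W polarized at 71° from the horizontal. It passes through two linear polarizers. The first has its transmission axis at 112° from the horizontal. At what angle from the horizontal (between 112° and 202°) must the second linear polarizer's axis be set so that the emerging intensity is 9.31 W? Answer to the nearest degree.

θ ≈ 157°

I₁ = I₀ cos²(112° − 71°) = I₀ cos²(41°) = 0.5696 I₀.
Target fraction: 9.31 / 32.7 W = 0.2847 of I₀.
Need I₂/I₀ = 0.2847, so cos²(θ − 112°) = 0.2847 / 0.5696 = 0.4999.
θ − 112° = arccos(√0.4999) = 45.0°, giving θ ≈ 112 + 45.0 = 157.0°.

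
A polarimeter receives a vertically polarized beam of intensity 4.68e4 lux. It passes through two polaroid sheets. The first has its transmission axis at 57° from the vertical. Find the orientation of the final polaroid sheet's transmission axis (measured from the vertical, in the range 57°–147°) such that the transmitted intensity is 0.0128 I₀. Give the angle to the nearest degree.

I₁ = I₀ cos²(57° − 0°) = I₀ cos²(57°) = 0.2966 I₀.
Need I₂/I₀ = 0.0128, so cos²(θ − 57°) = 0.0128 / 0.2966 = 0.04315.
θ − 57° = arccos(√0.04315) = 78.0°, giving θ ≈ 57 + 78.0 = 135.0°.

θ ≈ 135°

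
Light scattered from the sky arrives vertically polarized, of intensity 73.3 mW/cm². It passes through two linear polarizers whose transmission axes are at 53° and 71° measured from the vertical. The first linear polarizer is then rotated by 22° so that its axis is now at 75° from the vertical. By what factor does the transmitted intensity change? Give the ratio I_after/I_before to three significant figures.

Before rotation:
By Malus's law, I₁ = I₀ cos²(53° − 0°) = I₀ cos²(53°) = 0.3622 I₀.
I₂ = I₁ cos²(71° − 53°) = 0.3622 I₀ · cos²(18°) = 0.3276 I₀.
After rotation:
I₁ = I₀ cos²(75° − 0°) = I₀ cos²(75°) = 0.06699 I₀.
I₂ = I₁ cos²(71° − 75°) = 0.06699 I₀ · cos²(4°) = 0.06666 I₀.
Ratio = 0.06666 / 0.3276 = 0.2035.

I_new/I_old ≈ 0.203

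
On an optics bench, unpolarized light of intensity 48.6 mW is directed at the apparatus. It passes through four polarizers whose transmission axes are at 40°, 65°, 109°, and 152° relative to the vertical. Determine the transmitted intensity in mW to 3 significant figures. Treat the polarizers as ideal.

I ≈ 5.52 mW

Unpolarized light through the first polarizer → I₁ = 48.6 mW/2 = 24.3 mW, polarized at 40°.
I₂ = I₁ · cos²(25°) = 24.3 · 0.8214 = 19.96 mW.
I₃ = I₂ · cos²(44°) = 19.96 · 0.5174 = 10.33 mW.
I₄ = I₃ · cos²(43°) = 10.33 · 0.5349 = 5.524 mW.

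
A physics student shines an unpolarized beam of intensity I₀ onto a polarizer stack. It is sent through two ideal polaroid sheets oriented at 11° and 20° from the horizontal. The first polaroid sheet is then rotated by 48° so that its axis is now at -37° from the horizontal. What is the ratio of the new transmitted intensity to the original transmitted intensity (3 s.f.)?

Before rotation:
Unpolarized light through the first polarizer → I₁ = ½ I₀, now polarized at 11°.
I₂ = I₁ cos²(20° − 11°) = 0.5 I₀ · cos²(9°) = 0.4878 I₀.
After rotation:
Unpolarized light through the first polarizer → I₁ = ½ I₀, now polarized at -37°.
I₂ = I₁ cos²(20° + 37°) = 0.5 I₀ · cos²(57°) = 0.1483 I₀.
Ratio = 0.1483 / 0.4878 = 0.3041.

I_new/I_old ≈ 0.304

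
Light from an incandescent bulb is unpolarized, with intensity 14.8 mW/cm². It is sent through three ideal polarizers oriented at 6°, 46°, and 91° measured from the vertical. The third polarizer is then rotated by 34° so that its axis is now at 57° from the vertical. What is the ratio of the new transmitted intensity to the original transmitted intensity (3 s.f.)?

Before rotation:
Unpolarized light through the first polarizer → I₁ = ½ I₀, now polarized at 6°.
I₂ = I₁ cos²(46° − 6°) = 0.5 I₀ · cos²(40°) = 0.2934 I₀.
I₃ = I₂ cos²(91° − 46°) = 0.2934 I₀ · cos²(45°) = 0.1467 I₀.
After rotation:
Unpolarized light through the first polarizer → I₁ = ½ I₀, now polarized at 6°.
I₂ = I₁ cos²(46° − 6°) = 0.5 I₀ · cos²(40°) = 0.2934 I₀.
I₃ = I₂ cos²(57° − 46°) = 0.2934 I₀ · cos²(11°) = 0.2827 I₀.
Ratio = 0.2827 / 0.1467 = 1.927.

I_new/I_old ≈ 1.93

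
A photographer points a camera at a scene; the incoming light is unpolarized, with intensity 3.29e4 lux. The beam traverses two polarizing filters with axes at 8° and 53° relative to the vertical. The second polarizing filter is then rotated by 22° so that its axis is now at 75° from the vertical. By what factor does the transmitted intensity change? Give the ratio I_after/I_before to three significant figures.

I_new/I_old ≈ 0.305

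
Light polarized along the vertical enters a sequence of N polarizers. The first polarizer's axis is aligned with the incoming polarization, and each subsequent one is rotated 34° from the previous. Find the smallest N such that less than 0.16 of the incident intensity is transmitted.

N = 6

First polarizer is aligned with the polarization: full transmission.
Each further stage multiplies by cos²(34°) = 0.6873.
After N polarizers: T = 0.6873^(N−1). Require T < 0.16 ⇒ N−1 > ln(0.16)/ln(0.6873) = 4.89, so N−1 ≥ 5 and N = 6.
Check: N=6 gives T = 0.1534 < 0.16; N=5 gives T = 0.2231.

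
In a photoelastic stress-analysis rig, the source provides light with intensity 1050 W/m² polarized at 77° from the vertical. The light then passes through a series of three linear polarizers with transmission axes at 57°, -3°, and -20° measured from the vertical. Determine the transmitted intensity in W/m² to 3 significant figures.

By Malus's law, I₁ = 1050 W/m² · cos²(20°) = 927.2 W/m².
I₂ = I₁ · cos²(60°) = 927.2 · 0.25 = 231.8 W/m².
I₃ = I₂ · cos²(17°) = 231.8 · 0.9145 = 212 W/m².

I ≈ 212 W/m²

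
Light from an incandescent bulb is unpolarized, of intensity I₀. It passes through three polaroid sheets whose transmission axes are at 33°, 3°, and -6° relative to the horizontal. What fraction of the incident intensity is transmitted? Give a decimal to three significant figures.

Unpolarized light through the first polarizer → I₁ = ½ I₀, now polarized at 33°.
I₂ = I₁ cos²(3° − 33°) = 0.5 I₀ · cos²(30°) = 0.375 I₀.
I₃ = I₂ cos²(-6° − 3°) = 0.375 I₀ · cos²(9°) = 0.3658 I₀.
Transmitted fraction = 0.3658.

≈ 0.366 I₀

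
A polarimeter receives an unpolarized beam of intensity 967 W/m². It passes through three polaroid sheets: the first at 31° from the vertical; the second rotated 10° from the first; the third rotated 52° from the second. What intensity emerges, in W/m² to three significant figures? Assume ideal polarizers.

Unpolarized light through the first polarizer → I₁ = 967 W/m²/2 = 483.5 W/m², polarized at 31°.
I₂ = I₁ · cos²(10°) = 483.5 · 0.9698 = 468.9 W/m².
I₃ = I₂ · cos²(52°) = 468.9 · 0.379 = 177.7 W/m².

I ≈ 178 W/m²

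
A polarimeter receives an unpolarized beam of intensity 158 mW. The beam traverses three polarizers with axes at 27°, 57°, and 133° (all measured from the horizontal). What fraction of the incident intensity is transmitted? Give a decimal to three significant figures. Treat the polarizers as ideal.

I/I₀ ≈ 0.0219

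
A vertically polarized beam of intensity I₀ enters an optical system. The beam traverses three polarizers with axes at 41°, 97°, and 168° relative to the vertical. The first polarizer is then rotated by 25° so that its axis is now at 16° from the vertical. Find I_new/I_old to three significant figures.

I_new/I_old ≈ 0.127

Before rotation:
By Malus's law, I₁ = I₀ cos²(41° − 0°) = I₀ cos²(41°) = 0.5696 I₀.
I₂ = I₁ cos²(97° − 41°) = 0.5696 I₀ · cos²(56°) = 0.1781 I₀.
I₃ = I₂ cos²(168° − 97°) = 0.1781 I₀ · cos²(71°) = 0.01888 I₀.
After rotation:
I₁ = I₀ cos²(16° − 0°) = I₀ cos²(16°) = 0.924 I₀.
I₂ = I₁ cos²(97° − 16°) = 0.924 I₀ · cos²(81°) = 0.02261 I₀.
I₃ = I₂ cos²(168° − 97°) = 0.02261 I₀ · cos²(71°) = 0.002397 I₀.
Ratio = 0.002397 / 0.01888 = 0.127.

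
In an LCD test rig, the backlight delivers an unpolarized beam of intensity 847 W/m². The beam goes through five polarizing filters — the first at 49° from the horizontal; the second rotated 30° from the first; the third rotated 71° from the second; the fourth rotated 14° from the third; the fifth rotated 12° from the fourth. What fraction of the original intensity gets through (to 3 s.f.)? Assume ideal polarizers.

Unpolarized light through the first polarizer → I₁ = 847 W/m²/2 = 423.5 W/m², polarized at 49°.
I₂ = I₁ · cos²(30°) = 423.5 · 0.75 = 317.6 W/m².
I₃ = I₂ · cos²(71°) = 317.6 · 0.106 = 33.67 W/m².
I₄ = I₃ · cos²(14°) = 33.67 · 0.9415 = 31.7 W/m².
I₅ = I₄ · cos²(12°) = 31.7 · 0.9568 = 30.33 W/m².
Transmitted fraction = 0.0358.

I/I₀ ≈ 0.0358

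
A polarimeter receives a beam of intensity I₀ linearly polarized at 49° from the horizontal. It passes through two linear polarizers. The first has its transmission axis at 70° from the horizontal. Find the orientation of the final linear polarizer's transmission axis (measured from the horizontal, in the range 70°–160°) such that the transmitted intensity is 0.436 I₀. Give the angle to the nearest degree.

θ ≈ 115°

I₁ = I₀ cos²(70° − 49°) = I₀ cos²(21°) = 0.8716 I₀.
Need I₂/I₀ = 0.436, so cos²(θ − 70°) = 0.436 / 0.8716 = 0.5002.
θ − 70° = arccos(√0.5002) = 45.0°, giving θ ≈ 70 + 45.0 = 115.0°.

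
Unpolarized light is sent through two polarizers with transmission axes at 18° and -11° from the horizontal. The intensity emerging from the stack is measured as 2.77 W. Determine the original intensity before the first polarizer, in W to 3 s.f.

Unpolarized light through the first polarizer → I₁ = ½ I₀, now polarized at 18°.
I₂ = I₁ cos²(-11° − 18°) = 0.5 I₀ · cos²(29°) = 0.3825 I₀.
So 2.77 W = 0.3825 I₀, giving I₀ = 2.77/0.3825 = 7.242 W.

I₀ ≈ 7.24 W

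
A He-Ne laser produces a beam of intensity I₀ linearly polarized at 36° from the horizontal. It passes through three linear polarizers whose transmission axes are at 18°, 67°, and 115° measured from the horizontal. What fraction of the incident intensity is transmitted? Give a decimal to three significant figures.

I₁ = I₀ cos²(18° − 36°) = I₀ cos²(18°) = 0.9045 I₀.
I₂ = I₁ cos²(67° − 18°) = 0.9045 I₀ · cos²(49°) = 0.3893 I₀.
I₃ = I₂ cos²(115° − 67°) = 0.3893 I₀ · cos²(48°) = 0.1743 I₀.
Transmitted fraction = 0.1743.

≈ 0.174 I₀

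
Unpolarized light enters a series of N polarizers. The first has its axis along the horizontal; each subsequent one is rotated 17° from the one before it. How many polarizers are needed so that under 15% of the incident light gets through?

N = 15

First polarizer halves the unpolarized light: factor 1/2.
Each further stage multiplies by cos²(17°) = 0.9145.
After N polarizers: T = 0.5·0.9145^(N−1). Require T < 0.15 ⇒ N−1 > ln(0.15/0.5)/ln(0.9145) = 13.47, so N−1 ≥ 14 and N = 15.
Check: N=15 gives T = 0.1431 < 0.15; N=14 gives T = 0.1565.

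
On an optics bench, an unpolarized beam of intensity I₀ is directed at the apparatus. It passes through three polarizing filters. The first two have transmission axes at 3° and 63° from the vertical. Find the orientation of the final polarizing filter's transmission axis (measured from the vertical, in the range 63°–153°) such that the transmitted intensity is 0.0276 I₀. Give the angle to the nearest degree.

θ ≈ 125°

Unpolarized light through the first polarizer → I₁ = ½ I₀, now polarized at 3°.
I₂ = I₁ cos²(63° − 3°) = 0.5 I₀ · cos²(60°) = 0.125 I₀.
Need I₃/I₀ = 0.0276, so cos²(θ − 63°) = 0.0276 / 0.125 = 0.2208.
θ − 63° = arccos(√0.2208) = 62.0°, giving θ ≈ 63 + 62.0 = 125.0°.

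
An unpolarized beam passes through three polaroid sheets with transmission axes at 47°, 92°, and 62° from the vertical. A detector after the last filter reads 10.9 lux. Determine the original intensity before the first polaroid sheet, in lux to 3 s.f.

Unpolarized light through the first polarizer → I₁ = ½ I₀, now polarized at 47°.
I₂ = I₁ cos²(92° − 47°) = 0.5 I₀ · cos²(45°) = 0.25 I₀.
I₃ = I₂ cos²(62° − 92°) = 0.25 I₀ · cos²(30°) = 0.1875 I₀.
So 10.9 lux = 0.1875 I₀, giving I₀ = 10.9/0.1875 = 58.13 lux.

I₀ ≈ 58.1 lux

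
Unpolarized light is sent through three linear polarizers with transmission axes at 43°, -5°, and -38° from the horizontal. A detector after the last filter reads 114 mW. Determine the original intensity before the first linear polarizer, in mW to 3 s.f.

I₀ ≈ 724 mW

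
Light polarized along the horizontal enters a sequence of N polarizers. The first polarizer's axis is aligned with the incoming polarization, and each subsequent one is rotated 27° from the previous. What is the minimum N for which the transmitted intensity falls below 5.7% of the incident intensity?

First polarizer is aligned with the polarization: full transmission.
Each further stage multiplies by cos²(27°) = 0.7939.
After N polarizers: T = 0.7939^(N−1). Require T < 0.057 ⇒ N−1 > ln(0.057)/ln(0.7939) = 12.41, so N−1 ≥ 13 and N = 14.
Check: N=14 gives T = 0.04976 < 0.057; N=13 gives T = 0.06268.

N = 14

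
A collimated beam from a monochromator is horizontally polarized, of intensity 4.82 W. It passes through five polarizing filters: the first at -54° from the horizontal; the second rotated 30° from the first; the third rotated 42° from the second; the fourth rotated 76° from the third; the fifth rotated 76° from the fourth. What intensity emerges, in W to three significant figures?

I ≈ 0.00236 W

I₁ = 4.82 W · cos²(54°) = 1.665 W.
I₂ = I₁ · cos²(30°) = 1.665 · 0.75 = 1.249 W.
I₃ = I₂ · cos²(42°) = 1.249 · 0.5523 = 0.6898 W.
I₄ = I₃ · cos²(76°) = 0.6898 · 0.05853 = 0.04037 W.
I₅ = I₄ · cos²(76°) = 0.04037 · 0.05853 = 0.002363 W.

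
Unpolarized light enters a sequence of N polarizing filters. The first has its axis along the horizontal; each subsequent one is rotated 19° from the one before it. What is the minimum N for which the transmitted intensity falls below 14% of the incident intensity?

N = 13

First polarizer halves the unpolarized light: factor 1/2.
Each further stage multiplies by cos²(19°) = 0.894.
After N polarizers: T = 0.5·0.894^(N−1). Require T < 0.14 ⇒ N−1 > ln(0.14/0.5)/ln(0.894) = 11.36, so N−1 ≥ 12 and N = 13.
Check: N=13 gives T = 0.1303 < 0.14; N=12 gives T = 0.1458.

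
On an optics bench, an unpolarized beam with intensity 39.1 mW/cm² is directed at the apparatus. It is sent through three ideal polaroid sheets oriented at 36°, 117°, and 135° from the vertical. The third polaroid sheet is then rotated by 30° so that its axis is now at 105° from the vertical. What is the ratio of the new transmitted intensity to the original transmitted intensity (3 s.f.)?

Before rotation:
Unpolarized light through the first polarizer → I₁ = ½ I₀, now polarized at 36°.
I₂ = I₁ cos²(117° − 36°) = 0.5 I₀ · cos²(81°) = 0.01224 I₀.
I₃ = I₂ cos²(135° − 117°) = 0.01224 I₀ · cos²(18°) = 0.01107 I₀.
After rotation:
Unpolarized light through the first polarizer → I₁ = ½ I₀, now polarized at 36°.
I₂ = I₁ cos²(117° − 36°) = 0.5 I₀ · cos²(81°) = 0.01224 I₀.
I₃ = I₂ cos²(105° − 117°) = 0.01224 I₀ · cos²(12°) = 0.01171 I₀.
Ratio = 0.01171 / 0.01107 = 1.058.

I_new/I_old ≈ 1.06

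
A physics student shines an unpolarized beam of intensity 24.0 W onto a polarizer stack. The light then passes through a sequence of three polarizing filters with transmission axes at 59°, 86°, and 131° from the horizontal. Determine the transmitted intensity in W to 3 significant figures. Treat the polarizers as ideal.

Unpolarized light through the first polarizer → I₁ = 24.0 W/2 = 12 W, polarized at 59°.
I₂ = I₁ · cos²(27°) = 12 · 0.7939 = 9.527 W.
I₃ = I₂ · cos²(45°) = 9.527 · 0.5 = 4.763 W.

I ≈ 4.76 W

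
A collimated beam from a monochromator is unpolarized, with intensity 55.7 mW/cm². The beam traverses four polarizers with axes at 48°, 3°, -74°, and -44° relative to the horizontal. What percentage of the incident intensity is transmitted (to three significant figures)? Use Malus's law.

≈ 0.949%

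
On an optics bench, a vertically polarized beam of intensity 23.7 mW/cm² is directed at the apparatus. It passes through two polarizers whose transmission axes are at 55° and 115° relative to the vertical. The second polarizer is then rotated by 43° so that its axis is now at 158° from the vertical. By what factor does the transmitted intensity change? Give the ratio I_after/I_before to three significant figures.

I_new/I_old ≈ 0.202

Before rotation:
By Malus's law, I₁ = I₀ cos²(55° − 0°) = I₀ cos²(55°) = 0.329 I₀.
I₂ = I₁ cos²(115° − 55°) = 0.329 I₀ · cos²(60°) = 0.08225 I₀.
After rotation:
I₁ = I₀ cos²(55° − 0°) = I₀ cos²(55°) = 0.329 I₀.
Angle between axes 1 and 2: 77°. I₂ = 0.329 I₀ · cos²(77°) = 0.01665 I₀.
Ratio = 0.01665 / 0.08225 = 0.2024.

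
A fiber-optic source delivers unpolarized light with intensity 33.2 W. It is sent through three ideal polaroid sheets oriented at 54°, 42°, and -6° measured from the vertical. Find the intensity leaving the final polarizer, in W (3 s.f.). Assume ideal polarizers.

I ≈ 7.11 W

Unpolarized light through the first polarizer → I₁ = 33.2 W/2 = 16.6 W, polarized at 54°.
I₂ = I₁ · cos²(12°) = 16.6 · 0.9568 = 15.88 W.
I₃ = I₂ · cos²(48°) = 15.88 · 0.4477 = 7.111 W.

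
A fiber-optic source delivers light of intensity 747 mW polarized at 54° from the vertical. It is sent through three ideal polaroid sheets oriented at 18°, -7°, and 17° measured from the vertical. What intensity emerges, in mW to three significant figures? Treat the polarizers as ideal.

I ≈ 335 mW

By Malus's law, I₁ = 747 mW · cos²(36°) = 488.9 mW.
I₂ = I₁ · cos²(25°) = 488.9 · 0.8214 = 401.6 mW.
I₃ = I₂ · cos²(24°) = 401.6 · 0.8346 = 335.2 mW.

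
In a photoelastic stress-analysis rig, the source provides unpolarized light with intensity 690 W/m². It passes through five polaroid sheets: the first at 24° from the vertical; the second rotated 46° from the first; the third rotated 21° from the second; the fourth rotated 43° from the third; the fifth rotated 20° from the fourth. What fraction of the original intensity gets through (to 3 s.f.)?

Unpolarized light through the first polarizer → I₁ = 690 W/m²/2 = 345 W/m², polarized at 24°.
I₂ = I₁ · cos²(46°) = 345 · 0.4826 = 166.5 W/m².
I₃ = I₂ · cos²(21°) = 166.5 · 0.8716 = 145.1 W/m².
I₄ = I₃ · cos²(43°) = 145.1 · 0.5349 = 77.61 W/m².
I₅ = I₄ · cos²(20°) = 77.61 · 0.883 = 68.53 W/m².
Transmitted fraction = 0.09932.

I/I₀ ≈ 0.0993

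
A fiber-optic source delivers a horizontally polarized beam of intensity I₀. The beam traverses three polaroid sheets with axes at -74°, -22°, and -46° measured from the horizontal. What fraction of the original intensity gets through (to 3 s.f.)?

≈ 0.0240 I₀

I₁ = I₀ cos²(-74° − 0°) = I₀ cos²(74°) = 0.07598 I₀.
I₂ = I₁ cos²(-22° + 74°) = 0.07598 I₀ · cos²(52°) = 0.0288 I₀.
I₃ = I₂ cos²(-46° + 22°) = 0.0288 I₀ · cos²(24°) = 0.02403 I₀.
Transmitted fraction = 0.02403.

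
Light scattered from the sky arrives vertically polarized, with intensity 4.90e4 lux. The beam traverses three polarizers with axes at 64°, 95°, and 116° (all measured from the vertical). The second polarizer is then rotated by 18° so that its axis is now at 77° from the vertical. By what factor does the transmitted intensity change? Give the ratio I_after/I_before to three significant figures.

Before rotation:
I₁ = I₀ cos²(64° − 0°) = I₀ cos²(64°) = 0.1922 I₀.
I₂ = I₁ cos²(95° − 64°) = 0.1922 I₀ · cos²(31°) = 0.1412 I₀.
I₃ = I₂ cos²(116° − 95°) = 0.1412 I₀ · cos²(21°) = 0.1231 I₀.
After rotation:
I₁ = I₀ cos²(64° − 0°) = I₀ cos²(64°) = 0.1922 I₀.
I₂ = I₁ cos²(77° − 64°) = 0.1922 I₀ · cos²(13°) = 0.1824 I₀.
I₃ = I₂ cos²(116° − 77°) = 0.1824 I₀ · cos²(39°) = 0.1102 I₀.
Ratio = 0.1102 / 0.1231 = 0.8954.

I_new/I_old ≈ 0.895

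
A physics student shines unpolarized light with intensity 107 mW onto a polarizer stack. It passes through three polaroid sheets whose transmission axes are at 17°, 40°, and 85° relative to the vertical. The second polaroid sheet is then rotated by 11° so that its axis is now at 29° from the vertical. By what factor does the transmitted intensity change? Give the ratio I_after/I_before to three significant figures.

I_new/I_old ≈ 0.706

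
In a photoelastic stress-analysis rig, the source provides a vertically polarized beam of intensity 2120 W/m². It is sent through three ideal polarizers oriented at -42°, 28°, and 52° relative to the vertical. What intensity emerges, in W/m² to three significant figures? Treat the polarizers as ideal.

I₁ = 2120 W/m² · cos²(42°) = 1171 W/m².
I₂ = I₁ · cos²(70°) = 1171 · 0.117 = 137 W/m².
I₃ = I₂ · cos²(24°) = 137 · 0.8346 = 114.3 W/m².

I ≈ 114 W/m²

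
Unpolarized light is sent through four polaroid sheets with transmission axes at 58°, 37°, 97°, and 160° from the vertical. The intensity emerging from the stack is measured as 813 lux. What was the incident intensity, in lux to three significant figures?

I₀ ≈ 3.62e4 lux

Unpolarized light through the first polarizer → I₁ = ½ I₀, now polarized at 58°.
I₂ = I₁ cos²(37° − 58°) = 0.5 I₀ · cos²(21°) = 0.4358 I₀.
I₃ = I₂ cos²(97° − 37°) = 0.4358 I₀ · cos²(60°) = 0.1089 I₀.
I₄ = I₃ cos²(160° − 97°) = 0.1089 I₀ · cos²(63°) = 0.02245 I₀.
So 813 lux = 0.02245 I₀, giving I₀ = 813/0.02245 = 3.621e+04 lux.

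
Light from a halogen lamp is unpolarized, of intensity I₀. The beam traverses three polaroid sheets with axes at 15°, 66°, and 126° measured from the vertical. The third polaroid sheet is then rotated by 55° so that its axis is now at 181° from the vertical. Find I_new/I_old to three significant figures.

I_new/I_old ≈ 0.714

Before rotation:
Unpolarized light through the first polarizer → I₁ = ½ I₀, now polarized at 15°.
I₂ = I₁ cos²(66° − 15°) = 0.5 I₀ · cos²(51°) = 0.198 I₀.
I₃ = I₂ cos²(126° − 66°) = 0.198 I₀ · cos²(60°) = 0.04951 I₀.
After rotation:
Unpolarized light through the first polarizer → I₁ = ½ I₀, now polarized at 15°.
I₂ = I₁ cos²(66° − 15°) = 0.5 I₀ · cos²(51°) = 0.198 I₀.
Angle between axes 2 and 3: 65°. I₃ = 0.198 I₀ · cos²(65°) = 0.03537 I₀.
Ratio = 0.03537 / 0.04951 = 0.7144.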